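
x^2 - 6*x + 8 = (x - 4)*(x - 2)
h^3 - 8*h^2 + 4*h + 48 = (h - 6)*(h - 4)*(h + 2)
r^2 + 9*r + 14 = (r + 2)*(r + 7)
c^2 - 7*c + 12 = (c - 4)*(c - 3)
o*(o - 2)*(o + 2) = o^3 - 4*o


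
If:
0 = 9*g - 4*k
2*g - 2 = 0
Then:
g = 1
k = 9/4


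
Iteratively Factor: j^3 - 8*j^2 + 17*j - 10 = (j - 5)*(j^2 - 3*j + 2) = (j - 5)*(j - 2)*(j - 1)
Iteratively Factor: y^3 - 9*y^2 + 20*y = (y - 5)*(y^2 - 4*y) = (y - 5)*(y - 4)*(y)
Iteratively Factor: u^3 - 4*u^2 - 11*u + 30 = (u - 5)*(u^2 + u - 6) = (u - 5)*(u - 2)*(u + 3)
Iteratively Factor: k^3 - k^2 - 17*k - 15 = (k + 1)*(k^2 - 2*k - 15) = (k - 5)*(k + 1)*(k + 3)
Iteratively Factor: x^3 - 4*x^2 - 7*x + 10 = (x - 5)*(x^2 + x - 2) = (x - 5)*(x + 2)*(x - 1)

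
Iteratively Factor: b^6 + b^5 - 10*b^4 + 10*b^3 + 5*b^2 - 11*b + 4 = (b + 1)*(b^5 - 10*b^3 + 20*b^2 - 15*b + 4) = (b - 1)*(b + 1)*(b^4 + b^3 - 9*b^2 + 11*b - 4) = (b - 1)^2*(b + 1)*(b^3 + 2*b^2 - 7*b + 4) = (b - 1)^3*(b + 1)*(b^2 + 3*b - 4) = (b - 1)^3*(b + 1)*(b + 4)*(b - 1)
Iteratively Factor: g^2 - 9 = (g + 3)*(g - 3)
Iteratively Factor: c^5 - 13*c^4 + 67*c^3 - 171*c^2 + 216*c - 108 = (c - 3)*(c^4 - 10*c^3 + 37*c^2 - 60*c + 36) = (c - 3)*(c - 2)*(c^3 - 8*c^2 + 21*c - 18) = (c - 3)^2*(c - 2)*(c^2 - 5*c + 6) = (c - 3)^2*(c - 2)^2*(c - 3)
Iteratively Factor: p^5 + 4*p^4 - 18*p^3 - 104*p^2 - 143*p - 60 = (p + 4)*(p^4 - 18*p^2 - 32*p - 15) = (p + 1)*(p + 4)*(p^3 - p^2 - 17*p - 15) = (p - 5)*(p + 1)*(p + 4)*(p^2 + 4*p + 3) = (p - 5)*(p + 1)*(p + 3)*(p + 4)*(p + 1)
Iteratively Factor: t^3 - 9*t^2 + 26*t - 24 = (t - 3)*(t^2 - 6*t + 8) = (t - 4)*(t - 3)*(t - 2)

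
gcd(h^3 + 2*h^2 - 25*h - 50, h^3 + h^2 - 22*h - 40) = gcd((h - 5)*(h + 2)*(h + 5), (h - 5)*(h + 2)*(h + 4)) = h^2 - 3*h - 10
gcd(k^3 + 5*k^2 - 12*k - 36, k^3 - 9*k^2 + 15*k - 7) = 1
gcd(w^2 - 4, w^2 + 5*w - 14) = w - 2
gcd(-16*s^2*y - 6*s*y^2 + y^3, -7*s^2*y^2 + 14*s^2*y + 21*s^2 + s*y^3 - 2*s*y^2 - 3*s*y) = 1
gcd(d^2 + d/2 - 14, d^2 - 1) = 1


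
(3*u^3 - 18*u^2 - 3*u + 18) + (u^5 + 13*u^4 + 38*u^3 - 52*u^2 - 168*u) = u^5 + 13*u^4 + 41*u^3 - 70*u^2 - 171*u + 18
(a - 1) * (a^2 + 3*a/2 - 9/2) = a^3 + a^2/2 - 6*a + 9/2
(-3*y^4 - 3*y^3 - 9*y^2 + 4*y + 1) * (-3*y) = 9*y^5 + 9*y^4 + 27*y^3 - 12*y^2 - 3*y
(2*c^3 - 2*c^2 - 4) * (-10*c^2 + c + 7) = -20*c^5 + 22*c^4 + 12*c^3 + 26*c^2 - 4*c - 28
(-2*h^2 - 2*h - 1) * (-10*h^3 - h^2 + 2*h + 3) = 20*h^5 + 22*h^4 + 8*h^3 - 9*h^2 - 8*h - 3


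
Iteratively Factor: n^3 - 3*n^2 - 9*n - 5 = (n + 1)*(n^2 - 4*n - 5) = (n + 1)^2*(n - 5)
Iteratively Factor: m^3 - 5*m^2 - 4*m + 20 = (m - 2)*(m^2 - 3*m - 10) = (m - 2)*(m + 2)*(m - 5)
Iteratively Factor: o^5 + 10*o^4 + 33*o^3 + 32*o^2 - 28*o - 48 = (o + 2)*(o^4 + 8*o^3 + 17*o^2 - 2*o - 24) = (o + 2)*(o + 4)*(o^3 + 4*o^2 + o - 6) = (o - 1)*(o + 2)*(o + 4)*(o^2 + 5*o + 6) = (o - 1)*(o + 2)*(o + 3)*(o + 4)*(o + 2)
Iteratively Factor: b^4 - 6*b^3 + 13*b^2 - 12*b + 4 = (b - 1)*(b^3 - 5*b^2 + 8*b - 4) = (b - 1)^2*(b^2 - 4*b + 4) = (b - 2)*(b - 1)^2*(b - 2)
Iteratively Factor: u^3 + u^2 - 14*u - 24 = (u + 3)*(u^2 - 2*u - 8) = (u - 4)*(u + 3)*(u + 2)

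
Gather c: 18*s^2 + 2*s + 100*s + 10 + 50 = 18*s^2 + 102*s + 60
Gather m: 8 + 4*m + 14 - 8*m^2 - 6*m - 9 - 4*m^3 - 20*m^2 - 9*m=-4*m^3 - 28*m^2 - 11*m + 13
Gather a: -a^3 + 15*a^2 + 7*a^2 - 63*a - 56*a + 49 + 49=-a^3 + 22*a^2 - 119*a + 98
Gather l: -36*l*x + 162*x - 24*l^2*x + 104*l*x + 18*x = -24*l^2*x + 68*l*x + 180*x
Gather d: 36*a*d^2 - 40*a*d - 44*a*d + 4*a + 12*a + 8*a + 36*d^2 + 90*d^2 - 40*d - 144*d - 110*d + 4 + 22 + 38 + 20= 24*a + d^2*(36*a + 126) + d*(-84*a - 294) + 84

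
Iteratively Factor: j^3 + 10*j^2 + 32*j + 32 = (j + 4)*(j^2 + 6*j + 8) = (j + 2)*(j + 4)*(j + 4)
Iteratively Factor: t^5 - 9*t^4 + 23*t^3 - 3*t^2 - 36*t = (t)*(t^4 - 9*t^3 + 23*t^2 - 3*t - 36) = t*(t + 1)*(t^3 - 10*t^2 + 33*t - 36) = t*(t - 4)*(t + 1)*(t^2 - 6*t + 9) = t*(t - 4)*(t - 3)*(t + 1)*(t - 3)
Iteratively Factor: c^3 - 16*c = (c - 4)*(c^2 + 4*c) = (c - 4)*(c + 4)*(c)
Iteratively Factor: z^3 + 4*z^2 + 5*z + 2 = (z + 1)*(z^2 + 3*z + 2) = (z + 1)^2*(z + 2)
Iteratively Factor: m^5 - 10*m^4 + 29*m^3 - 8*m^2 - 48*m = (m - 4)*(m^4 - 6*m^3 + 5*m^2 + 12*m) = (m - 4)*(m + 1)*(m^3 - 7*m^2 + 12*m) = m*(m - 4)*(m + 1)*(m^2 - 7*m + 12) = m*(m - 4)*(m - 3)*(m + 1)*(m - 4)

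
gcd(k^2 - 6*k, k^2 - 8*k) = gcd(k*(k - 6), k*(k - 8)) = k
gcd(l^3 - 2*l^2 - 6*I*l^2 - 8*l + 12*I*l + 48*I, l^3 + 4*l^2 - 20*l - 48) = l^2 - 2*l - 8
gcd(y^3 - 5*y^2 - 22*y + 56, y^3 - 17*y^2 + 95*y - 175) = y - 7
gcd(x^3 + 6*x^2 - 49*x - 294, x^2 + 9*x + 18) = x + 6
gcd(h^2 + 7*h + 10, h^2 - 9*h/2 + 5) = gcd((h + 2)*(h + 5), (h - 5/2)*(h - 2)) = 1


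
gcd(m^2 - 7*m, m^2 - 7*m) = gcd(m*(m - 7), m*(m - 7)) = m^2 - 7*m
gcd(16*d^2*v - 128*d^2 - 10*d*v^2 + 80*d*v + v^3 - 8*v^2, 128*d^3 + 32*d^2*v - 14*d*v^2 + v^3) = -8*d + v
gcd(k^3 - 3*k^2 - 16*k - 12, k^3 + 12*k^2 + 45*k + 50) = k + 2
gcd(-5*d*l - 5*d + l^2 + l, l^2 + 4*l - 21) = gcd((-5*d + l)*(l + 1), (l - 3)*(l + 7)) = 1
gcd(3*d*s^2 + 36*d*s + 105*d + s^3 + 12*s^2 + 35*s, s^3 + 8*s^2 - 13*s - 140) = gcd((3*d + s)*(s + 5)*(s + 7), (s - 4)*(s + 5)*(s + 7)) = s^2 + 12*s + 35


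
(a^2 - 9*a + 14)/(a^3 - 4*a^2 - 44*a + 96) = (a - 7)/(a^2 - 2*a - 48)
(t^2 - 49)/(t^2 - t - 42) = (t + 7)/(t + 6)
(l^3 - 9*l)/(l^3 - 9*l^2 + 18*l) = (l + 3)/(l - 6)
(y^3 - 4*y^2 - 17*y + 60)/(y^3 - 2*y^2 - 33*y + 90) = (y + 4)/(y + 6)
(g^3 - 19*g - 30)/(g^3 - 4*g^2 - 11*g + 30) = (g + 2)/(g - 2)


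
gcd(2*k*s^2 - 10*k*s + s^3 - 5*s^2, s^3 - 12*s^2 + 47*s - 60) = s - 5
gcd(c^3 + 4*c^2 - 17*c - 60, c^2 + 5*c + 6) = c + 3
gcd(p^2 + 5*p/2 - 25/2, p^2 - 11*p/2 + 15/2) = p - 5/2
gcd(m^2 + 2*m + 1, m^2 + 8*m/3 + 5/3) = m + 1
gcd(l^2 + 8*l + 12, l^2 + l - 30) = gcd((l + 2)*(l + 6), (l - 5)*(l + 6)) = l + 6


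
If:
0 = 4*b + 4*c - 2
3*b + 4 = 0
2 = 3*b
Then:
No Solution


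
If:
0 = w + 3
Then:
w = -3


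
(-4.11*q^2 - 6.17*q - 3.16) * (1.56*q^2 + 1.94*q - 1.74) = -6.4116*q^4 - 17.5986*q^3 - 9.748*q^2 + 4.6054*q + 5.4984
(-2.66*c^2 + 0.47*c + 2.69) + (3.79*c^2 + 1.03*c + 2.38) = 1.13*c^2 + 1.5*c + 5.07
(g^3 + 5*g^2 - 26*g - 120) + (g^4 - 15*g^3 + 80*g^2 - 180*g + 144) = g^4 - 14*g^3 + 85*g^2 - 206*g + 24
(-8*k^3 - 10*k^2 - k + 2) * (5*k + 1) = -40*k^4 - 58*k^3 - 15*k^2 + 9*k + 2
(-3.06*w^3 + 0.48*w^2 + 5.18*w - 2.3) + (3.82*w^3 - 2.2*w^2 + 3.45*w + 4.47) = 0.76*w^3 - 1.72*w^2 + 8.63*w + 2.17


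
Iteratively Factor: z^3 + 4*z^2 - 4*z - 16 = (z + 4)*(z^2 - 4) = (z + 2)*(z + 4)*(z - 2)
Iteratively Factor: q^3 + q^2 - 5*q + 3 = (q - 1)*(q^2 + 2*q - 3) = (q - 1)*(q + 3)*(q - 1)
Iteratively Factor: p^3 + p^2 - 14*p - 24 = (p - 4)*(p^2 + 5*p + 6) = (p - 4)*(p + 2)*(p + 3)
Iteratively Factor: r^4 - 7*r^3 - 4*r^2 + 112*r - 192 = (r - 4)*(r^3 - 3*r^2 - 16*r + 48) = (r - 4)^2*(r^2 + r - 12) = (r - 4)^2*(r - 3)*(r + 4)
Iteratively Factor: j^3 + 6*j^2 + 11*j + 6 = (j + 2)*(j^2 + 4*j + 3) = (j + 1)*(j + 2)*(j + 3)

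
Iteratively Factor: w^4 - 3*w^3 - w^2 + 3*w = (w - 3)*(w^3 - w) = w*(w - 3)*(w^2 - 1) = w*(w - 3)*(w - 1)*(w + 1)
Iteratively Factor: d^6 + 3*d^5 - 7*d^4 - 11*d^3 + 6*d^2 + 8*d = (d + 1)*(d^5 + 2*d^4 - 9*d^3 - 2*d^2 + 8*d) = (d + 1)^2*(d^4 + d^3 - 10*d^2 + 8*d) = (d + 1)^2*(d + 4)*(d^3 - 3*d^2 + 2*d) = (d - 1)*(d + 1)^2*(d + 4)*(d^2 - 2*d) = (d - 2)*(d - 1)*(d + 1)^2*(d + 4)*(d)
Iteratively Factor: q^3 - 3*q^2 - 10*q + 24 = (q - 4)*(q^2 + q - 6) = (q - 4)*(q - 2)*(q + 3)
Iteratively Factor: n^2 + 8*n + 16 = (n + 4)*(n + 4)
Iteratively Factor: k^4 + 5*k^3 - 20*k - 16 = (k + 2)*(k^3 + 3*k^2 - 6*k - 8) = (k + 2)*(k + 4)*(k^2 - k - 2) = (k - 2)*(k + 2)*(k + 4)*(k + 1)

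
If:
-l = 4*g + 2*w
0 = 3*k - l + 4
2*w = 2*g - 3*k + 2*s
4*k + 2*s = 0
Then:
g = -4*w/17 - 14/17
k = -6*w/17 - 4/17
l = 56/17 - 18*w/17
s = 12*w/17 + 8/17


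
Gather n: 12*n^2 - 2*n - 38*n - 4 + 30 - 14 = 12*n^2 - 40*n + 12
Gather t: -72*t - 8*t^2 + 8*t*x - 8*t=-8*t^2 + t*(8*x - 80)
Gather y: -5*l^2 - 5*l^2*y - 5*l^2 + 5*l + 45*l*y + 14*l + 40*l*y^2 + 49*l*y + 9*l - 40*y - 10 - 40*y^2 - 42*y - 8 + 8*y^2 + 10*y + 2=-10*l^2 + 28*l + y^2*(40*l - 32) + y*(-5*l^2 + 94*l - 72) - 16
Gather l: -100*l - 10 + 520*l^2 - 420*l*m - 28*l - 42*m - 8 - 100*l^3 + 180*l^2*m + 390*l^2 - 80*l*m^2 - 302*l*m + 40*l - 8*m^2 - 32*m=-100*l^3 + l^2*(180*m + 910) + l*(-80*m^2 - 722*m - 88) - 8*m^2 - 74*m - 18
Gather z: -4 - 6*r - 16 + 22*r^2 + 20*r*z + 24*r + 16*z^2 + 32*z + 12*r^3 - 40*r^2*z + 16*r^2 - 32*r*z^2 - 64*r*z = 12*r^3 + 38*r^2 + 18*r + z^2*(16 - 32*r) + z*(-40*r^2 - 44*r + 32) - 20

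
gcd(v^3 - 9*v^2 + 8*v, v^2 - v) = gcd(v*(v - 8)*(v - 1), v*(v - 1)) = v^2 - v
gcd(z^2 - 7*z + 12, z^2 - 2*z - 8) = z - 4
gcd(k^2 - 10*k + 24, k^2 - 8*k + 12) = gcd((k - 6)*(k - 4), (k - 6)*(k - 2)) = k - 6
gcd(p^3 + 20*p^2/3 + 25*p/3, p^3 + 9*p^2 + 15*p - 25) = p + 5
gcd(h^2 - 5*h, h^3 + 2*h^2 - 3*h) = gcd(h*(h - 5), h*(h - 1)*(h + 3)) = h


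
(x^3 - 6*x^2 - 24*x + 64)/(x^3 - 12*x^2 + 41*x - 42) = (x^2 - 4*x - 32)/(x^2 - 10*x + 21)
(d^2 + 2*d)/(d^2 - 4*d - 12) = d/(d - 6)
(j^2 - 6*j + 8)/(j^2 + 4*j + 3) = (j^2 - 6*j + 8)/(j^2 + 4*j + 3)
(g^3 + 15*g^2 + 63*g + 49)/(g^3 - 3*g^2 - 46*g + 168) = (g^2 + 8*g + 7)/(g^2 - 10*g + 24)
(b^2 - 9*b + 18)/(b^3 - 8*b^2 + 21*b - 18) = (b - 6)/(b^2 - 5*b + 6)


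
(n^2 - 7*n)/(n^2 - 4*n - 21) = n/(n + 3)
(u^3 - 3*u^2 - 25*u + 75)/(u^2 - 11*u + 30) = (u^2 + 2*u - 15)/(u - 6)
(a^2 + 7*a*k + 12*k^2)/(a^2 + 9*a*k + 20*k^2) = (a + 3*k)/(a + 5*k)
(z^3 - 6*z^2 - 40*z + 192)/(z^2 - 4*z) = z - 2 - 48/z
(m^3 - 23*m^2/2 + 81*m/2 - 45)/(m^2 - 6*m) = m - 11/2 + 15/(2*m)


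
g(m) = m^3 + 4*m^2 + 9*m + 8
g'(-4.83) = 40.35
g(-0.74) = 3.13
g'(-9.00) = 180.00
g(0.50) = 13.62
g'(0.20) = 10.72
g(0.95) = 21.02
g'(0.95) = 19.31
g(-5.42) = -82.49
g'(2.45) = 46.61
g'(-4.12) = 26.96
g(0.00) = 8.00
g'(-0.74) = 4.72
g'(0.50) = 13.75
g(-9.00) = -478.00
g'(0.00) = 9.00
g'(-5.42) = 53.77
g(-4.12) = -31.12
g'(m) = 3*m^2 + 8*m + 9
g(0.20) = 9.97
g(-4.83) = -54.83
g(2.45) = 68.77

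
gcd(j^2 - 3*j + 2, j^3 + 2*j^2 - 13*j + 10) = j^2 - 3*j + 2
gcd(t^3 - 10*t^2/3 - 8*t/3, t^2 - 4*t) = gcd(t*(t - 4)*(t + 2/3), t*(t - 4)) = t^2 - 4*t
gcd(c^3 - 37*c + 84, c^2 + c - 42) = c + 7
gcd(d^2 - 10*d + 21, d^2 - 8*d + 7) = d - 7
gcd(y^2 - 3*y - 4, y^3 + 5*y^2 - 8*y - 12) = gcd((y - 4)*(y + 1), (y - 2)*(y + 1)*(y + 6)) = y + 1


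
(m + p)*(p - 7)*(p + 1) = m*p^2 - 6*m*p - 7*m + p^3 - 6*p^2 - 7*p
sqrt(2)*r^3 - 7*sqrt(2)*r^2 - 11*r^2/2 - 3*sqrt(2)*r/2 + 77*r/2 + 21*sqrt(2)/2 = (r - 7)*(r - 3*sqrt(2))*(sqrt(2)*r + 1/2)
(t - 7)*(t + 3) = t^2 - 4*t - 21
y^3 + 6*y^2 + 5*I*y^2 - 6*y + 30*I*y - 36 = (y + 6)*(y + 2*I)*(y + 3*I)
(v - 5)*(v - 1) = v^2 - 6*v + 5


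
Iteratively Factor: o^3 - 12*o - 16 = (o - 4)*(o^2 + 4*o + 4) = (o - 4)*(o + 2)*(o + 2)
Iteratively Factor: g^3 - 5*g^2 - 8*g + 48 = (g - 4)*(g^2 - g - 12) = (g - 4)^2*(g + 3)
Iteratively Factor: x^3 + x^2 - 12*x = (x - 3)*(x^2 + 4*x) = x*(x - 3)*(x + 4)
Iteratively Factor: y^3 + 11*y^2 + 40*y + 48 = (y + 3)*(y^2 + 8*y + 16) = (y + 3)*(y + 4)*(y + 4)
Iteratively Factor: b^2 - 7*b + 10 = (b - 5)*(b - 2)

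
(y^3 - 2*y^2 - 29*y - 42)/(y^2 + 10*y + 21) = (y^2 - 5*y - 14)/(y + 7)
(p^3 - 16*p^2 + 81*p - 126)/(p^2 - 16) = (p^3 - 16*p^2 + 81*p - 126)/(p^2 - 16)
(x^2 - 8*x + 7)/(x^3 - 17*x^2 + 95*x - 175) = (x - 1)/(x^2 - 10*x + 25)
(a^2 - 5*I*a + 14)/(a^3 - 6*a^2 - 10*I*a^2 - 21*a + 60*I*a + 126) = (a + 2*I)/(a^2 - 3*a*(2 + I) + 18*I)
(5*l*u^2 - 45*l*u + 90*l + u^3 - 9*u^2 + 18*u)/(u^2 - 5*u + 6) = (5*l*u - 30*l + u^2 - 6*u)/(u - 2)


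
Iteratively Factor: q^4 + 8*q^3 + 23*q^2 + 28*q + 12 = (q + 3)*(q^3 + 5*q^2 + 8*q + 4) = (q + 2)*(q + 3)*(q^2 + 3*q + 2) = (q + 1)*(q + 2)*(q + 3)*(q + 2)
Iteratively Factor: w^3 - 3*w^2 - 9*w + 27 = (w + 3)*(w^2 - 6*w + 9) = (w - 3)*(w + 3)*(w - 3)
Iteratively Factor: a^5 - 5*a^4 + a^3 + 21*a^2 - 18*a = (a)*(a^4 - 5*a^3 + a^2 + 21*a - 18) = a*(a - 3)*(a^3 - 2*a^2 - 5*a + 6) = a*(a - 3)*(a - 1)*(a^2 - a - 6) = a*(a - 3)*(a - 1)*(a + 2)*(a - 3)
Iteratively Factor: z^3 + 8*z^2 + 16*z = (z + 4)*(z^2 + 4*z) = z*(z + 4)*(z + 4)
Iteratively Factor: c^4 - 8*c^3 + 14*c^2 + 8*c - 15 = (c - 1)*(c^3 - 7*c^2 + 7*c + 15) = (c - 5)*(c - 1)*(c^2 - 2*c - 3) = (c - 5)*(c - 3)*(c - 1)*(c + 1)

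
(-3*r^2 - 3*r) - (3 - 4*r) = -3*r^2 + r - 3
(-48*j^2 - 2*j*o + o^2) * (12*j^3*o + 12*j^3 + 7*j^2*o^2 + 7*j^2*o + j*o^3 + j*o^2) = -576*j^5*o - 576*j^5 - 360*j^4*o^2 - 360*j^4*o - 50*j^3*o^3 - 50*j^3*o^2 + 5*j^2*o^4 + 5*j^2*o^3 + j*o^5 + j*o^4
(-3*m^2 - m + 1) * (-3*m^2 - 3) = 9*m^4 + 3*m^3 + 6*m^2 + 3*m - 3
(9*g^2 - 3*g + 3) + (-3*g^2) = 6*g^2 - 3*g + 3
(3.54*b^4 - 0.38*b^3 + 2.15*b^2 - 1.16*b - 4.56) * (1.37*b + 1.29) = 4.8498*b^5 + 4.046*b^4 + 2.4553*b^3 + 1.1843*b^2 - 7.7436*b - 5.8824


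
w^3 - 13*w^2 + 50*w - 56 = (w - 7)*(w - 4)*(w - 2)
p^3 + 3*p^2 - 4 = (p - 1)*(p + 2)^2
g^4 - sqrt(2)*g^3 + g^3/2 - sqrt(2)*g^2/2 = g^2*(g + 1/2)*(g - sqrt(2))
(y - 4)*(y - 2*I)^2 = y^3 - 4*y^2 - 4*I*y^2 - 4*y + 16*I*y + 16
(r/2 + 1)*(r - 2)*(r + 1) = r^3/2 + r^2/2 - 2*r - 2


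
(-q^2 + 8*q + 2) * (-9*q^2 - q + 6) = 9*q^4 - 71*q^3 - 32*q^2 + 46*q + 12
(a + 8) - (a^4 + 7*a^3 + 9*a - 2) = -a^4 - 7*a^3 - 8*a + 10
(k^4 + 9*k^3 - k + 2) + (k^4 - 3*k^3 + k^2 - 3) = 2*k^4 + 6*k^3 + k^2 - k - 1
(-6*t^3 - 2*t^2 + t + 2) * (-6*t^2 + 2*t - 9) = 36*t^5 + 44*t^3 + 8*t^2 - 5*t - 18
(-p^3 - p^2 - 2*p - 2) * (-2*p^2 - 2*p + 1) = 2*p^5 + 4*p^4 + 5*p^3 + 7*p^2 + 2*p - 2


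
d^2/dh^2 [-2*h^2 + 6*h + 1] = -4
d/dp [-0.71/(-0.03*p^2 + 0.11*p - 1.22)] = (0.0781 - 0.0426*p)/(0.03*p^2 - 0.11*p + 1.22)^2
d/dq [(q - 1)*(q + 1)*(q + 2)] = 3*q^2 + 4*q - 1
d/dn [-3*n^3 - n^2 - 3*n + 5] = -9*n^2 - 2*n - 3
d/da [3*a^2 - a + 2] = 6*a - 1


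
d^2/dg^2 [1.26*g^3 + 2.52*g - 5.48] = 7.56*g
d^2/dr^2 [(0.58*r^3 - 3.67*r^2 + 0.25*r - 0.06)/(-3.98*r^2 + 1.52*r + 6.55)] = (5.6843418860808e-14*r^4 + 3.56375999999995*r^3 + 545.095044*r^2 - 190.582056*r + 323.287878)/(63.044792*r^6 - 72.232224*r^5 - 283.677684*r^4 + 234.237472*r^3 + 466.85649*r^2 - 195.6354*r - 281.011375)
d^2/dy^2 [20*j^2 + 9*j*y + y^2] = 2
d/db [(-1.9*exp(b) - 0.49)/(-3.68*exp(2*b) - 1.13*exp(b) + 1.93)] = (-(1.9*exp(b) + 0.49)*(7.36*exp(b) + 1.13) + 6.992*exp(2*b) + 2.147*exp(b) - 3.667)*exp(b)/(3.68*exp(2*b) + 1.13*exp(b) - 1.93)^2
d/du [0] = 0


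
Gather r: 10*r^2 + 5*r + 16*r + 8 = 10*r^2 + 21*r + 8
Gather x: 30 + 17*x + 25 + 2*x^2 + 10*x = 2*x^2 + 27*x + 55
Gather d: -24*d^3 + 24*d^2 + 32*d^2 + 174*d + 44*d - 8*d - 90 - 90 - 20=-24*d^3 + 56*d^2 + 210*d - 200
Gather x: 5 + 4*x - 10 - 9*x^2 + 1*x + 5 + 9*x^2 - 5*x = 0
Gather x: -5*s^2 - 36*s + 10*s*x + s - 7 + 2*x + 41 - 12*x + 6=-5*s^2 - 35*s + x*(10*s - 10) + 40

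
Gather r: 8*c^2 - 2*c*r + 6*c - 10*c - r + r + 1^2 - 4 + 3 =8*c^2 - 2*c*r - 4*c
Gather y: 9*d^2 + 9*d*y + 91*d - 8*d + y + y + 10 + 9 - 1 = 9*d^2 + 83*d + y*(9*d + 2) + 18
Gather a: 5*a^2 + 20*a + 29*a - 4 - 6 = 5*a^2 + 49*a - 10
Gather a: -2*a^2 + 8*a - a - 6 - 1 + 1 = -2*a^2 + 7*a - 6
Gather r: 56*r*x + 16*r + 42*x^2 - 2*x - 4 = r*(56*x + 16) + 42*x^2 - 2*x - 4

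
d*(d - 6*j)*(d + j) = d^3 - 5*d^2*j - 6*d*j^2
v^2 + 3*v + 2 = (v + 1)*(v + 2)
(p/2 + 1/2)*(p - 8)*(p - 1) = p^3/2 - 4*p^2 - p/2 + 4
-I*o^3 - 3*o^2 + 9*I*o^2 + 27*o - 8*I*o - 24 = (o - 8)*(o - 3*I)*(-I*o + I)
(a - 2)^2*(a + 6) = a^3 + 2*a^2 - 20*a + 24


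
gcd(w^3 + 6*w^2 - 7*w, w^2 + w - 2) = w - 1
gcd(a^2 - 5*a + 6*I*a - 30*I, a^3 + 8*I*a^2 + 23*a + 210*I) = a + 6*I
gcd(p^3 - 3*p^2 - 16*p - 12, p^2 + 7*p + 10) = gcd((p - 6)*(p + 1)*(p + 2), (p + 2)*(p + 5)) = p + 2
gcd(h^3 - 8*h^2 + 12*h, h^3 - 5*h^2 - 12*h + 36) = h^2 - 8*h + 12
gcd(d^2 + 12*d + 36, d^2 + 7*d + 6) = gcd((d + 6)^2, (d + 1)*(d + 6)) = d + 6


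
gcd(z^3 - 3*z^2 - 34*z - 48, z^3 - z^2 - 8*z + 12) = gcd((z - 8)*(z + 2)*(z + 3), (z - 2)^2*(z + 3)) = z + 3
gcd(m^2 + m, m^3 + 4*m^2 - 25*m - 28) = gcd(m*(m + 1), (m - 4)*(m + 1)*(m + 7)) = m + 1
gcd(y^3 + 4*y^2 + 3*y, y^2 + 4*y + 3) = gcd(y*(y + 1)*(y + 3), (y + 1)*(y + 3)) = y^2 + 4*y + 3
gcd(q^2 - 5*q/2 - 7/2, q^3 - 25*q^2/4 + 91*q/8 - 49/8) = q - 7/2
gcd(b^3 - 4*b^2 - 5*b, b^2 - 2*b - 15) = b - 5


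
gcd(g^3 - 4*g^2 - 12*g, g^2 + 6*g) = g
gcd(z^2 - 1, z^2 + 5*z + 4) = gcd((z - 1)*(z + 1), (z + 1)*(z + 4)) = z + 1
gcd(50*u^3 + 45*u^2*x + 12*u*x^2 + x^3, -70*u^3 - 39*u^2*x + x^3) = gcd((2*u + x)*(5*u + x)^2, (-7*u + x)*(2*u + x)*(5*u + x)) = 10*u^2 + 7*u*x + x^2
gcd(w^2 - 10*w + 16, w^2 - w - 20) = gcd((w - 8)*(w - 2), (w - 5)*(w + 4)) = 1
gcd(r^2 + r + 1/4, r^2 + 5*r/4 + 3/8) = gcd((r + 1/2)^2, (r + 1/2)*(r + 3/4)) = r + 1/2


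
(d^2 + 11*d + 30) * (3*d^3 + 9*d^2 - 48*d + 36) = 3*d^5 + 42*d^4 + 141*d^3 - 222*d^2 - 1044*d + 1080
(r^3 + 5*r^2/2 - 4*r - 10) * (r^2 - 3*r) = r^5 - r^4/2 - 23*r^3/2 + 2*r^2 + 30*r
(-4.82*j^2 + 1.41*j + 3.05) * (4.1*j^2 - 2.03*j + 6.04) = -19.762*j^4 + 15.5656*j^3 - 19.4701*j^2 + 2.3249*j + 18.422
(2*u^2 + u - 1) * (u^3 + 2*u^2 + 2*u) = 2*u^5 + 5*u^4 + 5*u^3 - 2*u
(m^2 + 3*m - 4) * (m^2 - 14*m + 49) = m^4 - 11*m^3 + 3*m^2 + 203*m - 196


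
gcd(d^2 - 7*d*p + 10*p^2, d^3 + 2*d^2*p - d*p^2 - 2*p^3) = 1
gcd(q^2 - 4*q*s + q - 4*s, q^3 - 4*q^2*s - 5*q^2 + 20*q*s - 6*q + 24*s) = q^2 - 4*q*s + q - 4*s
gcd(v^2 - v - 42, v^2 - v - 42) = v^2 - v - 42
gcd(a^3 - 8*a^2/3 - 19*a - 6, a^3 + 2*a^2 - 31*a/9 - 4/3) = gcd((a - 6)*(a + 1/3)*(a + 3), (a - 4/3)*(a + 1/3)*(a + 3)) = a^2 + 10*a/3 + 1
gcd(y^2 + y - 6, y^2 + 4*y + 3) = y + 3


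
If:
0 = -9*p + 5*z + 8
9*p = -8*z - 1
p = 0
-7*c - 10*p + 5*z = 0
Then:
No Solution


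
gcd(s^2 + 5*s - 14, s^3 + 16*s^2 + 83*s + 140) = s + 7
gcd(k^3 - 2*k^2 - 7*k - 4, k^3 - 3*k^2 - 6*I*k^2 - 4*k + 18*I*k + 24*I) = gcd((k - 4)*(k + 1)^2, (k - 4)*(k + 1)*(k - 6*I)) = k^2 - 3*k - 4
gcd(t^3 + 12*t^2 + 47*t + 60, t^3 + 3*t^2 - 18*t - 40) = t + 5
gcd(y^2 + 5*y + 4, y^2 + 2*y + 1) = y + 1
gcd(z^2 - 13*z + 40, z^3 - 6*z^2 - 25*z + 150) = z - 5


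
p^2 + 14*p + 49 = (p + 7)^2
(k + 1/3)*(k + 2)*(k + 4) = k^3 + 19*k^2/3 + 10*k + 8/3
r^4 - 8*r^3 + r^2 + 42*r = r*(r - 7)*(r - 3)*(r + 2)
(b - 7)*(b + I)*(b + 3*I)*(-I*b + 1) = -I*b^4 + 5*b^3 + 7*I*b^3 - 35*b^2 + 7*I*b^2 - 3*b - 49*I*b + 21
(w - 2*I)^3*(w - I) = w^4 - 7*I*w^3 - 18*w^2 + 20*I*w + 8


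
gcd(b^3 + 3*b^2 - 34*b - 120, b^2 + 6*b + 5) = b + 5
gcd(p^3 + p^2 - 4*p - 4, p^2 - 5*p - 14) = p + 2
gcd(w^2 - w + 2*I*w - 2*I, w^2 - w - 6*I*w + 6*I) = w - 1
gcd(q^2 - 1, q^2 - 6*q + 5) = q - 1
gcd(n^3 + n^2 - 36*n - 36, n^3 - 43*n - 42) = n^2 + 7*n + 6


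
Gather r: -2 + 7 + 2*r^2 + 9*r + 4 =2*r^2 + 9*r + 9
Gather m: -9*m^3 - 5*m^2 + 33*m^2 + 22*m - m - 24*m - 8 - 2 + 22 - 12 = -9*m^3 + 28*m^2 - 3*m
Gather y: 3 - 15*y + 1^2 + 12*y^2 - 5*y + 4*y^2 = 16*y^2 - 20*y + 4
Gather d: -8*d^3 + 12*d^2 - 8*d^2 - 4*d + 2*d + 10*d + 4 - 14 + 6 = -8*d^3 + 4*d^2 + 8*d - 4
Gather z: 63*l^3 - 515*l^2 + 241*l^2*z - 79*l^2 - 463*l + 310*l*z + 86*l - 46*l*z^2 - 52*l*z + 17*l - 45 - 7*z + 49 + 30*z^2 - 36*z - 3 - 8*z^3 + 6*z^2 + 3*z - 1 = 63*l^3 - 594*l^2 - 360*l - 8*z^3 + z^2*(36 - 46*l) + z*(241*l^2 + 258*l - 40)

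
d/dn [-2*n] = -2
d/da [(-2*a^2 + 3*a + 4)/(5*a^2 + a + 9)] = (-17*a^2 - 76*a + 23)/(25*a^4 + 10*a^3 + 91*a^2 + 18*a + 81)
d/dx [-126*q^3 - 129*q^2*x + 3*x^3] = -129*q^2 + 9*x^2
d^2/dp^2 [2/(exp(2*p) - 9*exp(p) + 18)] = 2*((9 - 4*exp(p))*(exp(2*p) - 9*exp(p) + 18) + 2*(2*exp(p) - 9)^2*exp(p))*exp(p)/(exp(2*p) - 9*exp(p) + 18)^3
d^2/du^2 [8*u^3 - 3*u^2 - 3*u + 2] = 48*u - 6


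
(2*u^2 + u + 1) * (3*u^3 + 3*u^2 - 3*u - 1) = 6*u^5 + 9*u^4 - 2*u^2 - 4*u - 1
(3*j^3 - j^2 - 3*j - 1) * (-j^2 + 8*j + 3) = -3*j^5 + 25*j^4 + 4*j^3 - 26*j^2 - 17*j - 3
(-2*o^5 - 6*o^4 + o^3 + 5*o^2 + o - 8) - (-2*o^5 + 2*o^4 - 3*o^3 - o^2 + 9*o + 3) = -8*o^4 + 4*o^3 + 6*o^2 - 8*o - 11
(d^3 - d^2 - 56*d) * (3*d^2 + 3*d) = 3*d^5 - 171*d^3 - 168*d^2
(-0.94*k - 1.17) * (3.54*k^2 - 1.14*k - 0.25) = -3.3276*k^3 - 3.0702*k^2 + 1.5688*k + 0.2925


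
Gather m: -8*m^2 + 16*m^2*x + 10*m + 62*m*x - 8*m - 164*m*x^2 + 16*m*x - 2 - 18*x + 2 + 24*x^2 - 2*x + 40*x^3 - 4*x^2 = m^2*(16*x - 8) + m*(-164*x^2 + 78*x + 2) + 40*x^3 + 20*x^2 - 20*x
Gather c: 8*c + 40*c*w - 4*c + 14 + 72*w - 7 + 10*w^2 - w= c*(40*w + 4) + 10*w^2 + 71*w + 7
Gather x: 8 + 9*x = 9*x + 8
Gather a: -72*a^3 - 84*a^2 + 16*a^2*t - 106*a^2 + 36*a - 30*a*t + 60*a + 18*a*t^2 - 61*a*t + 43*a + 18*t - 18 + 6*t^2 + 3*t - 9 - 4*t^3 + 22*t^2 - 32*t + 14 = -72*a^3 + a^2*(16*t - 190) + a*(18*t^2 - 91*t + 139) - 4*t^3 + 28*t^2 - 11*t - 13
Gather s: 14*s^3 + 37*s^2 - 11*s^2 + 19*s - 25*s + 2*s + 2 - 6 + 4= 14*s^3 + 26*s^2 - 4*s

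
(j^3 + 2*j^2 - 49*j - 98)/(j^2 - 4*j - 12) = (j^2 - 49)/(j - 6)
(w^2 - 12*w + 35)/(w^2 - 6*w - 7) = (w - 5)/(w + 1)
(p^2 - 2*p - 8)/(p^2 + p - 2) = (p - 4)/(p - 1)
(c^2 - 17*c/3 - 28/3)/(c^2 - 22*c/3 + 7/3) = (3*c + 4)/(3*c - 1)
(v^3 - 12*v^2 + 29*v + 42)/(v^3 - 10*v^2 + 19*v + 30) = (v - 7)/(v - 5)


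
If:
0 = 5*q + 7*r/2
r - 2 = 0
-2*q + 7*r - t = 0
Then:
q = -7/5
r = 2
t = 84/5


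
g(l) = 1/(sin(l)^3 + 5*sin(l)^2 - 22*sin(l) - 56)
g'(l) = (-3*sin(l)^2*cos(l) - 10*sin(l)*cos(l) + 22*cos(l))/(sin(l)^3 + 5*sin(l)^2 - 22*sin(l) - 56)^2 = (-3*sin(l)^2 - 10*sin(l) + 22)*cos(l)/(sin(l)^3 + 5*sin(l)^2 - 22*sin(l) - 56)^2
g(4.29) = -0.03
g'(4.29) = -0.01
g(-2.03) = -0.03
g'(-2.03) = -0.01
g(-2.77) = -0.02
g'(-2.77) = -0.01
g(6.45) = -0.02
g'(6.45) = 0.01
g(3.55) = -0.02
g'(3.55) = -0.01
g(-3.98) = -0.01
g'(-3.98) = -0.00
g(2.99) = -0.02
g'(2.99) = -0.01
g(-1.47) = -0.03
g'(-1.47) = 0.00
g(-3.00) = -0.02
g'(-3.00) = -0.00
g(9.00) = -0.02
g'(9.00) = 0.00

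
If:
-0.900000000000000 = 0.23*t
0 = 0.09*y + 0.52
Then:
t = -3.91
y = -5.78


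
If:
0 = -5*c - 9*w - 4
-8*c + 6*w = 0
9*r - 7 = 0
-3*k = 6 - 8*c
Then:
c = -4/17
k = -134/51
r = 7/9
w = -16/51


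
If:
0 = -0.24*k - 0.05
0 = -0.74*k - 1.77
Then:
No Solution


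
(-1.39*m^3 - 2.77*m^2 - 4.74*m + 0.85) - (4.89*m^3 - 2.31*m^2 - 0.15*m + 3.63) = -6.28*m^3 - 0.46*m^2 - 4.59*m - 2.78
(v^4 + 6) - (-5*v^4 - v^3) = 6*v^4 + v^3 + 6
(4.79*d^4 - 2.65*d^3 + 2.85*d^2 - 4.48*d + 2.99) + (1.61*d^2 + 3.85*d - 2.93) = 4.79*d^4 - 2.65*d^3 + 4.46*d^2 - 0.63*d + 0.0600000000000001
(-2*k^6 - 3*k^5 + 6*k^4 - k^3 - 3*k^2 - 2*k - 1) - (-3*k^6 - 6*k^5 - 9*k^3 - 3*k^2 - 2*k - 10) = k^6 + 3*k^5 + 6*k^4 + 8*k^3 + 9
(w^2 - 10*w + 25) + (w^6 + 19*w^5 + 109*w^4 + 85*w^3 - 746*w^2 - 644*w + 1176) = w^6 + 19*w^5 + 109*w^4 + 85*w^3 - 745*w^2 - 654*w + 1201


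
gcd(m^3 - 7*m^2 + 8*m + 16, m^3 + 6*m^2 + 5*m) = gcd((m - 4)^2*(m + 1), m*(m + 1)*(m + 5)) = m + 1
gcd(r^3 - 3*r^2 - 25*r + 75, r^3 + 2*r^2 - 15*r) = r^2 + 2*r - 15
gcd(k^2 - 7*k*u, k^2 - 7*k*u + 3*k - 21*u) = -k + 7*u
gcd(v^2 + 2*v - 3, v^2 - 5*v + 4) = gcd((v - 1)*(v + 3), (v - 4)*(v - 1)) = v - 1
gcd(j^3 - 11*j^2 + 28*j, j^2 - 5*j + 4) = j - 4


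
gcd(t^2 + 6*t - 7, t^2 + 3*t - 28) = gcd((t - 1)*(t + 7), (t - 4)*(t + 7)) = t + 7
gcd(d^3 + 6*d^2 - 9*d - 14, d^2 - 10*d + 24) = 1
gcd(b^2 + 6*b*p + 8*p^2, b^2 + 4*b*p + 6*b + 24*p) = b + 4*p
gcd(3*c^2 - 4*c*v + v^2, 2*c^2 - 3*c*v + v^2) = -c + v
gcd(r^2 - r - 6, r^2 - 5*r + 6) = r - 3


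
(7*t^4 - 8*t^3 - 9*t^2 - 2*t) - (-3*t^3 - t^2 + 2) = 7*t^4 - 5*t^3 - 8*t^2 - 2*t - 2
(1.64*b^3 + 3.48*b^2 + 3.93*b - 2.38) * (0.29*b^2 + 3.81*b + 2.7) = 0.4756*b^5 + 7.2576*b^4 + 18.8265*b^3 + 23.6791*b^2 + 1.5432*b - 6.426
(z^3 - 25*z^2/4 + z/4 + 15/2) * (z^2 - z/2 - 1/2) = z^5 - 27*z^4/4 + 23*z^3/8 + 21*z^2/2 - 31*z/8 - 15/4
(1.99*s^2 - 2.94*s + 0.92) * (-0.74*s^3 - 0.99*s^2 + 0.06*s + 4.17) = -1.4726*s^5 + 0.2055*s^4 + 2.3492*s^3 + 7.2111*s^2 - 12.2046*s + 3.8364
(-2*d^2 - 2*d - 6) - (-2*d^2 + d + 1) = -3*d - 7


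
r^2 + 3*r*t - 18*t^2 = (r - 3*t)*(r + 6*t)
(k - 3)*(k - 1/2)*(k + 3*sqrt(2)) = k^3 - 7*k^2/2 + 3*sqrt(2)*k^2 - 21*sqrt(2)*k/2 + 3*k/2 + 9*sqrt(2)/2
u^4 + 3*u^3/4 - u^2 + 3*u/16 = u*(u - 1/2)*(u - 1/4)*(u + 3/2)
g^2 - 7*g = g*(g - 7)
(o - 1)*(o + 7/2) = o^2 + 5*o/2 - 7/2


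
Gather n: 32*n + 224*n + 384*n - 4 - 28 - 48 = 640*n - 80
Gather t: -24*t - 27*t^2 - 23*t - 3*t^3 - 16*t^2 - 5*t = -3*t^3 - 43*t^2 - 52*t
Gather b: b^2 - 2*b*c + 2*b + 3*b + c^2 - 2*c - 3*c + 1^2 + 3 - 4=b^2 + b*(5 - 2*c) + c^2 - 5*c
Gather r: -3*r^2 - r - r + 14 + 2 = -3*r^2 - 2*r + 16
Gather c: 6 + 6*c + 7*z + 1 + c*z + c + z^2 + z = c*(z + 7) + z^2 + 8*z + 7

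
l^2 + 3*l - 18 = (l - 3)*(l + 6)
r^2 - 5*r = r*(r - 5)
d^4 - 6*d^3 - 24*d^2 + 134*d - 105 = (d - 7)*(d - 3)*(d - 1)*(d + 5)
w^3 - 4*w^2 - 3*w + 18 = (w - 3)^2*(w + 2)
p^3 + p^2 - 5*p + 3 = (p - 1)^2*(p + 3)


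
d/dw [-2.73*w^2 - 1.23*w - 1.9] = -5.46*w - 1.23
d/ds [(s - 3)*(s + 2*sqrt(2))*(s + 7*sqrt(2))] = 3*s^2 - 6*s + 18*sqrt(2)*s - 27*sqrt(2) + 28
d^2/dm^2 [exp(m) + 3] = exp(m)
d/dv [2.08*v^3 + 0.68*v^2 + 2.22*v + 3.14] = 6.24*v^2 + 1.36*v + 2.22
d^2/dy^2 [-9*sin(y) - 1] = 9*sin(y)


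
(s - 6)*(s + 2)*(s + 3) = s^3 - s^2 - 24*s - 36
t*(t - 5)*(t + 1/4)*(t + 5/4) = t^4 - 7*t^3/2 - 115*t^2/16 - 25*t/16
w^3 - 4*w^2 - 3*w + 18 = (w - 3)^2*(w + 2)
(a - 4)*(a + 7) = a^2 + 3*a - 28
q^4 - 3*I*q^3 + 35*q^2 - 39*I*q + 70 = (q - 7*I)*(q - 2*I)*(q + I)*(q + 5*I)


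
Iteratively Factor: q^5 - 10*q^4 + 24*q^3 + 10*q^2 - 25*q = (q - 5)*(q^4 - 5*q^3 - q^2 + 5*q) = (q - 5)*(q + 1)*(q^3 - 6*q^2 + 5*q) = q*(q - 5)*(q + 1)*(q^2 - 6*q + 5) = q*(q - 5)^2*(q + 1)*(q - 1)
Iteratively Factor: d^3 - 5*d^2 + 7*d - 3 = (d - 1)*(d^2 - 4*d + 3) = (d - 3)*(d - 1)*(d - 1)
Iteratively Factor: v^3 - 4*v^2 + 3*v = (v - 1)*(v^2 - 3*v) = v*(v - 1)*(v - 3)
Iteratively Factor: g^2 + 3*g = (g + 3)*(g)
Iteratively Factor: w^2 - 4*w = (w)*(w - 4)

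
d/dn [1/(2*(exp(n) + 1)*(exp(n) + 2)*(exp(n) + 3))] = -((exp(n) + 1)*(exp(n) + 2) + (exp(n) + 1)*(exp(n) + 3) + (exp(n) + 2)*(exp(n) + 3))/(8*(exp(n) + 2)^2*(exp(n) + 3)^2*cosh(n/2)^2)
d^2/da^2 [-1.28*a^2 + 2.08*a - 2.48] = -2.56000000000000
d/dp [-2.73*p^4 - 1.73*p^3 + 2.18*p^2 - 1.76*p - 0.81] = -10.92*p^3 - 5.19*p^2 + 4.36*p - 1.76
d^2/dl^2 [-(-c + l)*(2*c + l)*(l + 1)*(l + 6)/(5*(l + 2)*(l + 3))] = 2*(4*c^2*l^3 - 72*c^2*l - 120*c^2 + 10*c*l^3 + 36*c*l^2 - 72*c - l^6 - 15*l^5 - 93*l^4 - 343*l^3 - 738*l^2 - 756*l - 216)/(5*(l^6 + 15*l^5 + 93*l^4 + 305*l^3 + 558*l^2 + 540*l + 216))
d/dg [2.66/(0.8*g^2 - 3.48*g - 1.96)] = (9.2568 - 4.256*g)/(-0.8*g^2 + 3.48*g + 1.96)^2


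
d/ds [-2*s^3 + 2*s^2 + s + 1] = -6*s^2 + 4*s + 1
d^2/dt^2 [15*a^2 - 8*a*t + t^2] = 2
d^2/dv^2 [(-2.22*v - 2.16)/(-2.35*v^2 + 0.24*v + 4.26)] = ((-31.302*v - 9.0864)*(-2.35*v^2 + 0.24*v + 4.26) - (2.22*v + 2.16)*(4.7*v - 0.24)*(9.4*v - 0.48))/(-2.35*v^2 + 0.24*v + 4.26)^3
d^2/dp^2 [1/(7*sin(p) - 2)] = 7*(-7*sin(p)^2 - 2*sin(p) + 14)/(7*sin(p) - 2)^3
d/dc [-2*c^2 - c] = -4*c - 1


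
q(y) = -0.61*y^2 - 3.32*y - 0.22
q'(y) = -1.22*y - 3.32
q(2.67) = -13.43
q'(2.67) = -6.58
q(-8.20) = -14.01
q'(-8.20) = 6.68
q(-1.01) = 2.51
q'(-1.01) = -2.09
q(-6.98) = -6.77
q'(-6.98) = 5.20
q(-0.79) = 2.02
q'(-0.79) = -2.36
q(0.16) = -0.77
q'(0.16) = -3.52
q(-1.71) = 3.67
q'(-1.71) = -1.23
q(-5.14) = 0.73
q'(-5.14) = 2.95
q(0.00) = -0.22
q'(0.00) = -3.32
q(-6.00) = -2.26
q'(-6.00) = 4.00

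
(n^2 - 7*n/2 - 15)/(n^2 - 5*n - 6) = (n + 5/2)/(n + 1)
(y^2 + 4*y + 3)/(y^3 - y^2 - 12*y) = (y + 1)/(y*(y - 4))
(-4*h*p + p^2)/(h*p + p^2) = (-4*h + p)/(h + p)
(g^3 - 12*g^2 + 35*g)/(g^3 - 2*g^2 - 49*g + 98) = g*(g - 5)/(g^2 + 5*g - 14)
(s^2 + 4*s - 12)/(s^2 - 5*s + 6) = (s + 6)/(s - 3)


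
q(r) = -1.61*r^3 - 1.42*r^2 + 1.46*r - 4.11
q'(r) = -4.83*r^2 - 2.84*r + 1.46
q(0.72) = -4.40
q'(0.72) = -3.09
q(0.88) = -5.02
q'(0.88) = -4.78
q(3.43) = -80.78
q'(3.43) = -65.11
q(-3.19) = 29.05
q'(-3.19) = -38.63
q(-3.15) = 27.52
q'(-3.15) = -37.52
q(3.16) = -64.48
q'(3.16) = -55.74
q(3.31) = -73.22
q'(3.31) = -60.86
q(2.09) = -21.96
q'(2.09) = -25.57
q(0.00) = -4.11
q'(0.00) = 1.46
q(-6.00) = 283.77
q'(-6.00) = -155.38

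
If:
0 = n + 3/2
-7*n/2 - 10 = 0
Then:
No Solution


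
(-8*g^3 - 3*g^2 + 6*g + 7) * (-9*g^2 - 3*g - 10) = 72*g^5 + 51*g^4 + 35*g^3 - 51*g^2 - 81*g - 70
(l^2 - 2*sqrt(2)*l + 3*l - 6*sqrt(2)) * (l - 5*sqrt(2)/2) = l^3 - 9*sqrt(2)*l^2/2 + 3*l^2 - 27*sqrt(2)*l/2 + 10*l + 30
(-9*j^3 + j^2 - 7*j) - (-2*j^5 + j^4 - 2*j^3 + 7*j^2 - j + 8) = 2*j^5 - j^4 - 7*j^3 - 6*j^2 - 6*j - 8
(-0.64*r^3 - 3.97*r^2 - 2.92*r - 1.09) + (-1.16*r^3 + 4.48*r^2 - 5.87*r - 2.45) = -1.8*r^3 + 0.51*r^2 - 8.79*r - 3.54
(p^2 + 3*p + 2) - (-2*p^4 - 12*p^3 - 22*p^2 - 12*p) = 2*p^4 + 12*p^3 + 23*p^2 + 15*p + 2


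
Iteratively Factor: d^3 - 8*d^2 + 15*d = (d - 5)*(d^2 - 3*d) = (d - 5)*(d - 3)*(d)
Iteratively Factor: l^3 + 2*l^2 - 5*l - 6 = (l + 3)*(l^2 - l - 2) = (l - 2)*(l + 3)*(l + 1)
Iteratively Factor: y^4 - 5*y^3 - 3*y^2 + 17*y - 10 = (y - 1)*(y^3 - 4*y^2 - 7*y + 10) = (y - 1)^2*(y^2 - 3*y - 10) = (y - 1)^2*(y + 2)*(y - 5)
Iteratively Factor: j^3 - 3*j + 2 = (j + 2)*(j^2 - 2*j + 1) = (j - 1)*(j + 2)*(j - 1)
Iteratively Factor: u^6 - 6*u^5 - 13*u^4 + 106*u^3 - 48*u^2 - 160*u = (u - 2)*(u^5 - 4*u^4 - 21*u^3 + 64*u^2 + 80*u) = (u - 2)*(u + 4)*(u^4 - 8*u^3 + 11*u^2 + 20*u) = (u - 5)*(u - 2)*(u + 4)*(u^3 - 3*u^2 - 4*u) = (u - 5)*(u - 2)*(u + 1)*(u + 4)*(u^2 - 4*u) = u*(u - 5)*(u - 2)*(u + 1)*(u + 4)*(u - 4)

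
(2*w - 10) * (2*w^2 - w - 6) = 4*w^3 - 22*w^2 - 2*w + 60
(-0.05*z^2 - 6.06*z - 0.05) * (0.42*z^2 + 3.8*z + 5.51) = -0.021*z^4 - 2.7352*z^3 - 23.3245*z^2 - 33.5806*z - 0.2755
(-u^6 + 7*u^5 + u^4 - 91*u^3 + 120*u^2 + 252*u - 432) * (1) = -u^6 + 7*u^5 + u^4 - 91*u^3 + 120*u^2 + 252*u - 432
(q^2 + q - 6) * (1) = q^2 + q - 6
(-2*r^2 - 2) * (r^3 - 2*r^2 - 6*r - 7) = -2*r^5 + 4*r^4 + 10*r^3 + 18*r^2 + 12*r + 14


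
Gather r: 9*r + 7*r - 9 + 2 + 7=16*r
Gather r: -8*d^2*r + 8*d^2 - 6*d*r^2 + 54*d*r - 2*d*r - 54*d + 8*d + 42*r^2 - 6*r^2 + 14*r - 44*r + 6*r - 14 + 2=8*d^2 - 46*d + r^2*(36 - 6*d) + r*(-8*d^2 + 52*d - 24) - 12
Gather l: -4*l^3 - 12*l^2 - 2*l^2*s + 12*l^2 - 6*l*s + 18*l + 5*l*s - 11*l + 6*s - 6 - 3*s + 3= -4*l^3 - 2*l^2*s + l*(7 - s) + 3*s - 3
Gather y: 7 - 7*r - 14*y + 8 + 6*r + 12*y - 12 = -r - 2*y + 3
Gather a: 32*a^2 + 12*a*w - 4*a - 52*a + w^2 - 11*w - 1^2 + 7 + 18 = 32*a^2 + a*(12*w - 56) + w^2 - 11*w + 24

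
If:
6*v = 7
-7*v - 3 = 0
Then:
No Solution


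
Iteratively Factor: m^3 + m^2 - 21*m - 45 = (m + 3)*(m^2 - 2*m - 15) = (m + 3)^2*(m - 5)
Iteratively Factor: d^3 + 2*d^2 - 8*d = (d)*(d^2 + 2*d - 8) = d*(d + 4)*(d - 2)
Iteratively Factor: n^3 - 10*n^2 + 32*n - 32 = (n - 4)*(n^2 - 6*n + 8) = (n - 4)*(n - 2)*(n - 4)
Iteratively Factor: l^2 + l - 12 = (l + 4)*(l - 3)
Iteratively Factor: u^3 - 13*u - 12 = (u + 1)*(u^2 - u - 12) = (u - 4)*(u + 1)*(u + 3)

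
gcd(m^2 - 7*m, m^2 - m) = m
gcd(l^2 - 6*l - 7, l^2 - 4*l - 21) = l - 7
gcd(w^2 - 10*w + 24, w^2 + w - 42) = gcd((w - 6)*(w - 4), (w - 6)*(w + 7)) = w - 6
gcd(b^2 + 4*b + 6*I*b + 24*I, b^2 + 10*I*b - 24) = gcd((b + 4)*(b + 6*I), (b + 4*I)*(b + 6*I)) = b + 6*I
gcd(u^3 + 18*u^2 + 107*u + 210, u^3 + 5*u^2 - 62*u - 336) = u^2 + 13*u + 42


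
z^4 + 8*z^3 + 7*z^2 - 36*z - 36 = (z - 2)*(z + 1)*(z + 3)*(z + 6)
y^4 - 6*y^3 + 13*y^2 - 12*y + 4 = (y - 2)^2*(y - 1)^2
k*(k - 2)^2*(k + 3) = k^4 - k^3 - 8*k^2 + 12*k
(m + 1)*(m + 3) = m^2 + 4*m + 3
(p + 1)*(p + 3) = p^2 + 4*p + 3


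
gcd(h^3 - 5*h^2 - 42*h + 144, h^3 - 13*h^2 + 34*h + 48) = h - 8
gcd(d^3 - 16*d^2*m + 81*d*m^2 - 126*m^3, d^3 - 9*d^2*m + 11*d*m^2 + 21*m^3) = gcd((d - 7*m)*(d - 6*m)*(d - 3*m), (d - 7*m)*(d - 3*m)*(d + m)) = d^2 - 10*d*m + 21*m^2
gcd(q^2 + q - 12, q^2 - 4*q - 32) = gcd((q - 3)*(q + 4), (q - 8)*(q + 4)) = q + 4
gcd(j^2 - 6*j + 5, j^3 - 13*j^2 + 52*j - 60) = j - 5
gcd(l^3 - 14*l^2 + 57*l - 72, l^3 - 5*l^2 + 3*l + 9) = l^2 - 6*l + 9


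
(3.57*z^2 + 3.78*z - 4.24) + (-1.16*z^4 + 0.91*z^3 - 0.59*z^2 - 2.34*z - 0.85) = -1.16*z^4 + 0.91*z^3 + 2.98*z^2 + 1.44*z - 5.09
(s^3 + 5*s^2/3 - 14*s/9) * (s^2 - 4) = s^5 + 5*s^4/3 - 50*s^3/9 - 20*s^2/3 + 56*s/9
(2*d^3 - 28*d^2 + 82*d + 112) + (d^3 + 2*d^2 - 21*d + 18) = 3*d^3 - 26*d^2 + 61*d + 130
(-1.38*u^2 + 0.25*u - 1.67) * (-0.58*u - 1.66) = 0.8004*u^3 + 2.1458*u^2 + 0.5536*u + 2.7722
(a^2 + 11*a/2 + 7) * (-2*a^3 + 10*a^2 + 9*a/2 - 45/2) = -2*a^5 - a^4 + 91*a^3/2 + 289*a^2/4 - 369*a/4 - 315/2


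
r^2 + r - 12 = (r - 3)*(r + 4)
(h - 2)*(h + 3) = h^2 + h - 6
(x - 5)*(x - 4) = x^2 - 9*x + 20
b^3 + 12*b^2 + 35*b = b*(b + 5)*(b + 7)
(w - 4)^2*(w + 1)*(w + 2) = w^4 - 5*w^3 - 6*w^2 + 32*w + 32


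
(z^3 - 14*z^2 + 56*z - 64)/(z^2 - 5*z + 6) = (z^2 - 12*z + 32)/(z - 3)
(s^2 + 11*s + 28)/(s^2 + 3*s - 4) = (s + 7)/(s - 1)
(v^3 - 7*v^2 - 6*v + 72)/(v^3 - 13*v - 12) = (v - 6)/(v + 1)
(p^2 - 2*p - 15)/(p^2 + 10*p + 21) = (p - 5)/(p + 7)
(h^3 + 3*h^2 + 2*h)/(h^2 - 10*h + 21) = h*(h^2 + 3*h + 2)/(h^2 - 10*h + 21)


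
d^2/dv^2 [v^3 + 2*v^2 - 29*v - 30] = 6*v + 4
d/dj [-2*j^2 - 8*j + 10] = -4*j - 8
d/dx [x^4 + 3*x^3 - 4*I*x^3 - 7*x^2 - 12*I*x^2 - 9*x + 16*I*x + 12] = 4*x^3 + x^2*(9 - 12*I) + x*(-14 - 24*I) - 9 + 16*I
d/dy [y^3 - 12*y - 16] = 3*y^2 - 12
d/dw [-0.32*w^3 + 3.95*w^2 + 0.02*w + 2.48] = -0.96*w^2 + 7.9*w + 0.02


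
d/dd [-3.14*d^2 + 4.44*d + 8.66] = 4.44 - 6.28*d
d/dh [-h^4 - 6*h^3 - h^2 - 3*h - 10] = -4*h^3 - 18*h^2 - 2*h - 3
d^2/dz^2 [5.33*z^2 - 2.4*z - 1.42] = 10.6600000000000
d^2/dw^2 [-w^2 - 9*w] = -2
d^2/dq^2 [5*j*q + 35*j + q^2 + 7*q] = 2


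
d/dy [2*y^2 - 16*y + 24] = 4*y - 16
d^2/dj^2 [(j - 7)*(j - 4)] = 2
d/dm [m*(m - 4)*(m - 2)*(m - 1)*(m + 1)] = 5*m^4 - 24*m^3 + 21*m^2 + 12*m - 8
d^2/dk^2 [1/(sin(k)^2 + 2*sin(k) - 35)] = 2*(-2*sin(k)^4 - 3*sin(k)^3 - 69*sin(k)^2 - 29*sin(k) + 39)/(sin(k)^2 + 2*sin(k) - 35)^3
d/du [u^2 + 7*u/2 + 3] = 2*u + 7/2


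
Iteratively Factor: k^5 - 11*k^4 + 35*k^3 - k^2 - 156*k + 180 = (k + 2)*(k^4 - 13*k^3 + 61*k^2 - 123*k + 90) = (k - 3)*(k + 2)*(k^3 - 10*k^2 + 31*k - 30) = (k - 3)^2*(k + 2)*(k^2 - 7*k + 10) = (k - 5)*(k - 3)^2*(k + 2)*(k - 2)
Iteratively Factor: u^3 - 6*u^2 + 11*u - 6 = (u - 2)*(u^2 - 4*u + 3) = (u - 2)*(u - 1)*(u - 3)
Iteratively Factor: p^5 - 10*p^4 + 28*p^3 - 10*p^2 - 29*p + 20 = (p - 1)*(p^4 - 9*p^3 + 19*p^2 + 9*p - 20) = (p - 1)^2*(p^3 - 8*p^2 + 11*p + 20) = (p - 5)*(p - 1)^2*(p^2 - 3*p - 4) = (p - 5)*(p - 4)*(p - 1)^2*(p + 1)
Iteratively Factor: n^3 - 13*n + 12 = (n + 4)*(n^2 - 4*n + 3) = (n - 3)*(n + 4)*(n - 1)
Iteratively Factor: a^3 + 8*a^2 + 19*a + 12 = (a + 3)*(a^2 + 5*a + 4) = (a + 3)*(a + 4)*(a + 1)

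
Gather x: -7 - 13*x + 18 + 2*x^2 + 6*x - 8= 2*x^2 - 7*x + 3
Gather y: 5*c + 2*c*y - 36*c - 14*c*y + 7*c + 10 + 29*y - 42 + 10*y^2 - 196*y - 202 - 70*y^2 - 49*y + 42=-24*c - 60*y^2 + y*(-12*c - 216) - 192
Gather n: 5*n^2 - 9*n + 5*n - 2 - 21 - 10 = 5*n^2 - 4*n - 33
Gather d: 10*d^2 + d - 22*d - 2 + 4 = 10*d^2 - 21*d + 2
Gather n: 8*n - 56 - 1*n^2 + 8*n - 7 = -n^2 + 16*n - 63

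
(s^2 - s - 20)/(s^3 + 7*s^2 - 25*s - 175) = (s + 4)/(s^2 + 12*s + 35)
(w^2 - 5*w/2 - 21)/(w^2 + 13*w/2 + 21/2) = (w - 6)/(w + 3)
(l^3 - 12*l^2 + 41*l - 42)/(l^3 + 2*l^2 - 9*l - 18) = (l^2 - 9*l + 14)/(l^2 + 5*l + 6)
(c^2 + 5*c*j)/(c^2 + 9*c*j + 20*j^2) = c/(c + 4*j)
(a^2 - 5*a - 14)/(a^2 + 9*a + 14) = (a - 7)/(a + 7)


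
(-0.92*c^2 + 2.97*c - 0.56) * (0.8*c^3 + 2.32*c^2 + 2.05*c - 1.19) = -0.736*c^5 + 0.2416*c^4 + 4.5564*c^3 + 5.8841*c^2 - 4.6823*c + 0.6664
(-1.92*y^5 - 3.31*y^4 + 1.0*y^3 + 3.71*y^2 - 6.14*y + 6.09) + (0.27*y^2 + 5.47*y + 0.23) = -1.92*y^5 - 3.31*y^4 + 1.0*y^3 + 3.98*y^2 - 0.67*y + 6.32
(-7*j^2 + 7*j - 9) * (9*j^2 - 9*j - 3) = -63*j^4 + 126*j^3 - 123*j^2 + 60*j + 27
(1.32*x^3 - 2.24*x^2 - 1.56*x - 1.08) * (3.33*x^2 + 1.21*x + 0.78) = 4.3956*x^5 - 5.862*x^4 - 6.8756*x^3 - 7.2312*x^2 - 2.5236*x - 0.8424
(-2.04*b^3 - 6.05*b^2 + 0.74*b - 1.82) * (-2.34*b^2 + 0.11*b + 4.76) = 4.7736*b^5 + 13.9326*b^4 - 12.1075*b^3 - 24.4578*b^2 + 3.3222*b - 8.6632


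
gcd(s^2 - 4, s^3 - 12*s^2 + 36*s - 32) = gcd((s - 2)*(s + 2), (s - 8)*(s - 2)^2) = s - 2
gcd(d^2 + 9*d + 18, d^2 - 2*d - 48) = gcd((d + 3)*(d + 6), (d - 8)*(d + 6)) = d + 6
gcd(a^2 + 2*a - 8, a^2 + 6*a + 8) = a + 4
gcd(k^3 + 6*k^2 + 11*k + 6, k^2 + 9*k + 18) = k + 3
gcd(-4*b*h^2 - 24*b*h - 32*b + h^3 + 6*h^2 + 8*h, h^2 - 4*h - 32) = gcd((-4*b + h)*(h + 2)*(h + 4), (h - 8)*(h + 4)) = h + 4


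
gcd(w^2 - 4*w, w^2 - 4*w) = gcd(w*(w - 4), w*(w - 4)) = w^2 - 4*w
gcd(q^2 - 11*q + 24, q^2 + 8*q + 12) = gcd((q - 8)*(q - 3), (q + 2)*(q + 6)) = 1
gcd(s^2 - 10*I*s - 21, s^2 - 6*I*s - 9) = s - 3*I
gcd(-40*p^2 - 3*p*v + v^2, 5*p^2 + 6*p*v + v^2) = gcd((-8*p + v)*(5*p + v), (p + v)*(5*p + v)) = 5*p + v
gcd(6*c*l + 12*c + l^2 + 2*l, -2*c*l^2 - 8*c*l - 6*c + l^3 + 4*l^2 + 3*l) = 1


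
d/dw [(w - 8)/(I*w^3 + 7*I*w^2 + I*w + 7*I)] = I*(-w^3 - 7*w^2 - w + (w - 8)*(3*w^2 + 14*w + 1) - 7)/(w^3 + 7*w^2 + w + 7)^2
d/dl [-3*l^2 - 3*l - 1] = -6*l - 3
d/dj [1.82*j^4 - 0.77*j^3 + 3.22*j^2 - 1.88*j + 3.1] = 7.28*j^3 - 2.31*j^2 + 6.44*j - 1.88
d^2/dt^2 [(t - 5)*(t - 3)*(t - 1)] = 6*t - 18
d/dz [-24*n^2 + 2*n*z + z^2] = 2*n + 2*z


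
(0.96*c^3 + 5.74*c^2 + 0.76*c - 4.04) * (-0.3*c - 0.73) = -0.288*c^4 - 2.4228*c^3 - 4.4182*c^2 + 0.6572*c + 2.9492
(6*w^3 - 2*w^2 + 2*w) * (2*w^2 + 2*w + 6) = 12*w^5 + 8*w^4 + 36*w^3 - 8*w^2 + 12*w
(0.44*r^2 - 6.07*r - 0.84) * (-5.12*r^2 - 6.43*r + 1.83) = -2.2528*r^4 + 28.2492*r^3 + 44.1361*r^2 - 5.7069*r - 1.5372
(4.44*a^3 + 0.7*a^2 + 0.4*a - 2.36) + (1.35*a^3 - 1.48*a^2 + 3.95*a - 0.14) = 5.79*a^3 - 0.78*a^2 + 4.35*a - 2.5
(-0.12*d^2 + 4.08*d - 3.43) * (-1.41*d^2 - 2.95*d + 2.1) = 0.1692*d^4 - 5.3988*d^3 - 7.4517*d^2 + 18.6865*d - 7.203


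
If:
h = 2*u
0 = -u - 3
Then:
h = -6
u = -3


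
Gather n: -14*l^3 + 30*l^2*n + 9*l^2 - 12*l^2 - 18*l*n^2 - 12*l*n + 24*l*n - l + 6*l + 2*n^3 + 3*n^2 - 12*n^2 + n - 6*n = -14*l^3 - 3*l^2 + 5*l + 2*n^3 + n^2*(-18*l - 9) + n*(30*l^2 + 12*l - 5)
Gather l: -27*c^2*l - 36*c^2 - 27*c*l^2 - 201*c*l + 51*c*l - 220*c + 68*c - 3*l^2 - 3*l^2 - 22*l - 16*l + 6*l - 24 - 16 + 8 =-36*c^2 - 152*c + l^2*(-27*c - 6) + l*(-27*c^2 - 150*c - 32) - 32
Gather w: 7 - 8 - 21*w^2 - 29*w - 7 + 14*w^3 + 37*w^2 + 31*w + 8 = 14*w^3 + 16*w^2 + 2*w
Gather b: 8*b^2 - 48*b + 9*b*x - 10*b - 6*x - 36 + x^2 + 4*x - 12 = 8*b^2 + b*(9*x - 58) + x^2 - 2*x - 48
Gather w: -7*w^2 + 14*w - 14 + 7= -7*w^2 + 14*w - 7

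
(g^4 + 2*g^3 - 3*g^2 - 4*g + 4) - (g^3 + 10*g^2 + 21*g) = g^4 + g^3 - 13*g^2 - 25*g + 4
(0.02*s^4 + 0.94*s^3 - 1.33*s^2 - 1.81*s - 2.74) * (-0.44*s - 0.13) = -0.0088*s^5 - 0.4162*s^4 + 0.463*s^3 + 0.9693*s^2 + 1.4409*s + 0.3562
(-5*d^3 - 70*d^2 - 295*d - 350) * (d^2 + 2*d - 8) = -5*d^5 - 80*d^4 - 395*d^3 - 380*d^2 + 1660*d + 2800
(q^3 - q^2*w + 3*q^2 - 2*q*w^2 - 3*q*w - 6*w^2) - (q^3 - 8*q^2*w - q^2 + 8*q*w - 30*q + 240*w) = 7*q^2*w + 4*q^2 - 2*q*w^2 - 11*q*w + 30*q - 6*w^2 - 240*w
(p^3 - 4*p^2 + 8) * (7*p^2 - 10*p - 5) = 7*p^5 - 38*p^4 + 35*p^3 + 76*p^2 - 80*p - 40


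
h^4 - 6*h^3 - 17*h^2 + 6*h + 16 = (h - 8)*(h - 1)*(h + 1)*(h + 2)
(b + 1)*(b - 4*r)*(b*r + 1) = b^3*r - 4*b^2*r^2 + b^2*r + b^2 - 4*b*r^2 - 4*b*r + b - 4*r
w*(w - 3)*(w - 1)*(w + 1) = w^4 - 3*w^3 - w^2 + 3*w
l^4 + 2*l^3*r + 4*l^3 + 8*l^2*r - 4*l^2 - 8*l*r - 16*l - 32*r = (l - 2)*(l + 2)*(l + 4)*(l + 2*r)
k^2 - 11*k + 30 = (k - 6)*(k - 5)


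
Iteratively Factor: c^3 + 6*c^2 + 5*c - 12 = (c + 4)*(c^2 + 2*c - 3) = (c - 1)*(c + 4)*(c + 3)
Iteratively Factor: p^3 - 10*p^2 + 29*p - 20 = (p - 1)*(p^2 - 9*p + 20) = (p - 4)*(p - 1)*(p - 5)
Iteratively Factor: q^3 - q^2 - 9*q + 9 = (q - 3)*(q^2 + 2*q - 3) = (q - 3)*(q + 3)*(q - 1)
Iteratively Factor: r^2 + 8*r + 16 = (r + 4)*(r + 4)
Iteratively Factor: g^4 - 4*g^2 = (g - 2)*(g^3 + 2*g^2) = g*(g - 2)*(g^2 + 2*g) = g*(g - 2)*(g + 2)*(g)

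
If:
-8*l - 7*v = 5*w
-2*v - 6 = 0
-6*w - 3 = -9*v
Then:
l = 23/4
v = -3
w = -5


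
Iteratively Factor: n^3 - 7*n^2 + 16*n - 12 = (n - 3)*(n^2 - 4*n + 4) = (n - 3)*(n - 2)*(n - 2)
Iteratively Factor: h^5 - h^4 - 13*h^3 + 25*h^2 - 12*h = (h - 1)*(h^4 - 13*h^2 + 12*h) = (h - 1)^2*(h^3 + h^2 - 12*h) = (h - 3)*(h - 1)^2*(h^2 + 4*h) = (h - 3)*(h - 1)^2*(h + 4)*(h)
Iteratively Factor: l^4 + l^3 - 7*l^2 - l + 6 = (l + 1)*(l^3 - 7*l + 6) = (l - 2)*(l + 1)*(l^2 + 2*l - 3) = (l - 2)*(l + 1)*(l + 3)*(l - 1)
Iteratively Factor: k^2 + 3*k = (k)*(k + 3)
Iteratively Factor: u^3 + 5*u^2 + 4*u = (u + 1)*(u^2 + 4*u) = u*(u + 1)*(u + 4)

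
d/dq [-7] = 0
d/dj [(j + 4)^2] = 2*j + 8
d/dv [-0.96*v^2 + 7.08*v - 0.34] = 7.08 - 1.92*v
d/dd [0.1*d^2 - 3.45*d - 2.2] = 0.2*d - 3.45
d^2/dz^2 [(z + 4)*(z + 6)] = 2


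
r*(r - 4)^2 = r^3 - 8*r^2 + 16*r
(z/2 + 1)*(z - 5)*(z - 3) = z^3/2 - 3*z^2 - z/2 + 15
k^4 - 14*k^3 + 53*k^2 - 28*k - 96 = (k - 8)*(k - 4)*(k - 3)*(k + 1)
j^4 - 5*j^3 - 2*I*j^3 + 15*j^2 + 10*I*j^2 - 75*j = j*(j - 5)*(j - 5*I)*(j + 3*I)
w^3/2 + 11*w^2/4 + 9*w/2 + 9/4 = (w/2 + 1/2)*(w + 3/2)*(w + 3)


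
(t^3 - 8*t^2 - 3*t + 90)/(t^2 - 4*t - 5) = (t^2 - 3*t - 18)/(t + 1)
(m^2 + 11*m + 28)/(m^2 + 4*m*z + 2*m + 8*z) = (m^2 + 11*m + 28)/(m^2 + 4*m*z + 2*m + 8*z)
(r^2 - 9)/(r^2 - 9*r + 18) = (r + 3)/(r - 6)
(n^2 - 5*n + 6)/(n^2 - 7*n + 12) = (n - 2)/(n - 4)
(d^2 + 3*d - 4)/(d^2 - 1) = (d + 4)/(d + 1)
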